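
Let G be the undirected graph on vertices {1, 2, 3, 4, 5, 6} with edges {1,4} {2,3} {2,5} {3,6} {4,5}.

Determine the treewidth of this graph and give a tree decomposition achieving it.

Treewidth 1.
One such decomposition:
Bags: B1 = {3, 6}  B2 = {2, 3}  B3 = {2, 5}  B4 = {4, 5}  B5 = {1, 4}
Tree: B1–B2, B2–B3, B3–B4, B4–B5

Every bag has size at most 2, so the width is 2 − 1 = 1 and tw(G) ≤ 1. Any graph with an edge has treewidth ≥ 1, and G has the edge 6–3. Combining the bounds, tw(G) = 1.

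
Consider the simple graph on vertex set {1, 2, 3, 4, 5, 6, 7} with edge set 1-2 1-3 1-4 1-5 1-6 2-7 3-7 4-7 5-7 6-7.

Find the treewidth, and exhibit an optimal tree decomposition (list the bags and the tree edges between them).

Treewidth 2.
One such decomposition:
Bags: B1 = {1, 3, 7}  B2 = {1, 6, 7}  B3 = {1, 4, 7}  B4 = {1, 2, 7}  B5 = {1, 5, 7}
Tree: B1–B2, B2–B3, B3–B4, B4–B5

Each bag holds 3 vertices, so the decomposition has width 2, which upper-bounds the treewidth. For the lower bound, G contains the cycle 1–3–7–6–1, so G is not a forest; only forests have treewidth ≤ 1, hence tw(G) ≥ 2. Combining the bounds, tw(G) = 2.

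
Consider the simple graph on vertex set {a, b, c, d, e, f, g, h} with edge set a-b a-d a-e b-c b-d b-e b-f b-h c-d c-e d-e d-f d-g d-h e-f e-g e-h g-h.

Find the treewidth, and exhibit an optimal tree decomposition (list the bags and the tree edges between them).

Treewidth 3.
Bags: B1 = {b, d, e, h}  B2 = {d, e, g, h}  B3 = {b, d, e, f}  B4 = {b, c, d, e}  B5 = {a, b, d, e}
Tree: B1–B2, B1–B3, B1–B4, B3–B5

Each bag holds 4 vertices, so the decomposition has width 3, which upper-bounds the treewidth. On the other hand G contains the 4-clique {d, e, g, h}. A clique must lie in a single bag of any decomposition, so no decomposition can have width below 3. Combining the bounds, tw(G) = 3.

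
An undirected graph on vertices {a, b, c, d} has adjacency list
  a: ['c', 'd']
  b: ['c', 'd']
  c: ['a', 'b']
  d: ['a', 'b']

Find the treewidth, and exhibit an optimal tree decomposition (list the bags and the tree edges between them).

Every bag has size at most 3, so the width is 3 − 1 = 2 and tw(G) ≤ 2. Since d–a–c–b–d is a cycle in G, G is not acyclic. Forests are exactly the graphs of treewidth ≤ 1, so tw(G) ≥ 2. Hence tw(G) = 2 exactly.

Treewidth 2.
One such decomposition:
Bags: B1 = {a, c, d}  B2 = {b, c, d}
Tree: B1–B2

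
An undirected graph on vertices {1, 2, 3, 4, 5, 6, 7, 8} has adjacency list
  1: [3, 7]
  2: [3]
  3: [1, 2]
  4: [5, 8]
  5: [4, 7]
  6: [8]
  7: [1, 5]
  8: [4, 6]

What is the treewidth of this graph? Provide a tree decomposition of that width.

Treewidth 1.
Bags: B1 = {6, 8}  B2 = {4, 8}  B3 = {4, 5}  B4 = {5, 7}  B5 = {1, 7}  B6 = {1, 3}  B7 = {2, 3}
Tree: B1–B2, B2–B3, B3–B4, B4–B5, B5–B6, B6–B7

Each bag holds 2 vertices, so the decomposition has width 1, which upper-bounds the treewidth. G has an edge, so its treewidth is at least 1. Combining the bounds, tw(G) = 1.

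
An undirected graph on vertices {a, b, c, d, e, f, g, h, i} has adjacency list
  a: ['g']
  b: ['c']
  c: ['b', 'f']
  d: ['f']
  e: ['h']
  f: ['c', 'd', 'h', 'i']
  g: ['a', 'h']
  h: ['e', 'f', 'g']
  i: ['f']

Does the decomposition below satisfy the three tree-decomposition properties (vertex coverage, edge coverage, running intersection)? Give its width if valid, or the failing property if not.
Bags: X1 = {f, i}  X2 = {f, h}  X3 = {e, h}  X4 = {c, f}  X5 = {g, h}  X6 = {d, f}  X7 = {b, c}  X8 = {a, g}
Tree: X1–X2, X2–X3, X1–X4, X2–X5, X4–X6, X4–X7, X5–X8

Yes; width 1.

Checking the three conditions: (i) the bags cover all of {a, b, c, d, e, f, g, h, i}; (ii) for each edge, some bag contains both endpoints; (iii) the bags containing any fixed vertex form a subtree. All hold, so the decomposition is valid with width 2 − 1 = 1.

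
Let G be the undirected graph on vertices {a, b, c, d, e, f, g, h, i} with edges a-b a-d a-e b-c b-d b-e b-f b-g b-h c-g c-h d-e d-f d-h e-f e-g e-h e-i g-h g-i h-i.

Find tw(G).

3

A width-3 tree decomposition is:
Bags: B1 = {b, e, g, h}  B2 = {e, g, h, i}  B3 = {b, c, g, h}  B4 = {b, d, e, h}  B5 = {b, d, e, f}  B6 = {a, b, d, e}
Tree: B1–B2, B1–B3, B1–B4, B4–B5, B4–B6
The largest bag has 4 vertices, giving width 3; this decomposition certifies tw(G) ≤ 3. For the lower bound, the 4 vertices {b, d, e, h} are pairwise adjacent, and any tree decomposition puts a clique entirely inside one bag — forcing width ≥ 3. Combining the bounds, tw(G) = 3.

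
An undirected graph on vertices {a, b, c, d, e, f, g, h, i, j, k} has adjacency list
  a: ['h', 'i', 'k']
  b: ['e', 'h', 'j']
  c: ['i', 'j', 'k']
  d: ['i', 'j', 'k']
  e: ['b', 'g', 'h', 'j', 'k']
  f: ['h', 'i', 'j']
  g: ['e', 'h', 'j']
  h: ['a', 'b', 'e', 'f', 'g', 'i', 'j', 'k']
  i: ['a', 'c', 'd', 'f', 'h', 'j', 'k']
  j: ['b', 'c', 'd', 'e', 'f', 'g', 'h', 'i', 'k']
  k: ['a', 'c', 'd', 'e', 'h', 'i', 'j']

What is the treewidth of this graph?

A width-3 tree decomposition is:
Bags: B1 = {h, i, j, k}  B2 = {e, h, j, k}  B3 = {f, h, i, j}  B4 = {c, i, j, k}  B5 = {b, e, h, j}  B6 = {a, h, i, k}  B7 = {d, i, j, k}  B8 = {e, g, h, j}
Tree: B1–B2, B1–B3, B1–B4, B2–B5, B1–B6, B4–B7, B2–B8
Each bag holds 4 vertices, so the decomposition has width 3, which upper-bounds the treewidth. For the lower bound, the 4 vertices {d, i, j, k} are pairwise adjacent, and any tree decomposition puts a clique entirely inside one bag — forcing width ≥ 3. The upper and lower bounds meet at 3, so that is the treewidth.

3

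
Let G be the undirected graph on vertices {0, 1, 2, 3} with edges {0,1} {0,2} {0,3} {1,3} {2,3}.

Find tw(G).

A width-2 tree decomposition is:
Bags: B1 = {0, 2, 3}  B2 = {0, 1, 3}
Tree: B1–B2
Each bag holds 3 vertices, so the decomposition has width 2, which upper-bounds the treewidth. On the other hand G contains the 3-clique {0, 1, 3}. A clique must lie in a single bag of any decomposition, so no decomposition can have width below 2. Hence tw(G) = 2 exactly.

2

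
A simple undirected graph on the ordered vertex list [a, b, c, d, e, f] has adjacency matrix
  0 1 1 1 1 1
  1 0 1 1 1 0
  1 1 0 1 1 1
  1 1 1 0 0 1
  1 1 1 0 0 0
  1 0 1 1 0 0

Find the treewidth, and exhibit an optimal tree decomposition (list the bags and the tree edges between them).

The largest bag has 4 vertices, giving width 3; this decomposition certifies tw(G) ≤ 3. On the other hand G contains the 4-clique {a, c, d, f}. A clique must lie in a single bag of any decomposition, so no decomposition can have width below 3. The upper and lower bounds meet at 3, so that is the treewidth.

Treewidth 3.
One such decomposition:
Bags: B1 = {a, b, c, d}  B2 = {a, c, d, f}  B3 = {a, b, c, e}
Tree: B1–B2, B1–B3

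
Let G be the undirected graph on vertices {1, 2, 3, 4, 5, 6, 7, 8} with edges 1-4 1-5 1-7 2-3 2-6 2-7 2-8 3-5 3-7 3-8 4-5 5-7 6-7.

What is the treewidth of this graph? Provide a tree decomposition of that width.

Each bag holds 3 vertices, so the decomposition has width 2, which upper-bounds the treewidth. For the lower bound, the 3 vertices {2, 3, 8} are pairwise adjacent, and any tree decomposition puts a clique entirely inside one bag — forcing width ≥ 2. Therefore the treewidth is 2.

Treewidth 2.
One such decomposition:
Bags: B1 = {2, 3, 7}  B2 = {3, 5, 7}  B3 = {2, 6, 7}  B4 = {1, 5, 7}  B5 = {2, 3, 8}  B6 = {1, 4, 5}
Tree: B1–B2, B1–B3, B2–B4, B1–B5, B4–B6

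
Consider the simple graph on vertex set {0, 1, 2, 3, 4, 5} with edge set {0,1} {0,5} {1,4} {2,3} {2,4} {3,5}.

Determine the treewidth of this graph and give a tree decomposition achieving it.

Every bag has size at most 3, so the width is 3 − 1 = 2 and tw(G) ≤ 2. Since 0–5–3–2–4–1–0 is a cycle in G, G is not acyclic. Forests are exactly the graphs of treewidth ≤ 1, so tw(G) ≥ 2. The upper and lower bounds meet at 2, so that is the treewidth.

Treewidth 2.
One such decomposition:
Bags: B1 = {0, 3, 5}  B2 = {0, 2, 3}  B3 = {0, 2, 4}  B4 = {0, 1, 4}
Tree: B1–B2, B2–B3, B3–B4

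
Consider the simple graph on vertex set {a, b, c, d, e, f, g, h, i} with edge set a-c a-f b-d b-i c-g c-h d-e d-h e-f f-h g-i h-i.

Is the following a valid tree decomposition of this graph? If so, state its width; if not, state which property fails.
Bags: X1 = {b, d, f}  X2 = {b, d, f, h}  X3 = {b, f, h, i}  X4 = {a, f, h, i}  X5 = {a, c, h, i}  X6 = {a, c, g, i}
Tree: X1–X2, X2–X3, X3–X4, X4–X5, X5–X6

A tree decomposition must satisfy three properties: every vertex lies in some bag; for every edge, both endpoints lie together in some bag; and for every vertex, the bags containing it form a connected subtree. Here vertex e appears in no bag, so the decomposition is invalid.

No — vertex e appears in no bag.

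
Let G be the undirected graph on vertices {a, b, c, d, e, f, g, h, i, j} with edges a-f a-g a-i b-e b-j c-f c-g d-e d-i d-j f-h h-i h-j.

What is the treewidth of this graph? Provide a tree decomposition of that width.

The largest bag has 3 vertices, giving width 2; this decomposition certifies tw(G) ≤ 2. Since e–b–j–d–e is a cycle in G, G is not acyclic. Forests are exactly the graphs of treewidth ≤ 1, so tw(G) ≥ 2. Hence tw(G) = 2 exactly.

Treewidth 2.
One such decomposition:
Bags: B1 = {b, d, e}  B2 = {b, d, j}  B3 = {d, i, j}  B4 = {h, i, j}  B5 = {a, h, i}  B6 = {a, f, h}  B7 = {a, f, g}  B8 = {c, f, g}
Tree: B1–B2, B2–B3, B3–B4, B4–B5, B5–B6, B6–B7, B7–B8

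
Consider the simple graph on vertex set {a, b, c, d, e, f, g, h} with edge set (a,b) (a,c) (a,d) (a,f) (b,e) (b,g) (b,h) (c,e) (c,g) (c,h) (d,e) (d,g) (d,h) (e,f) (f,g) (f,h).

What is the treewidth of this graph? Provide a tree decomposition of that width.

Treewidth 4.
One optimal decomposition is:
Bags: B1 = {a, c, e, g, h}  B2 = {a, d, e, g, h}  B3 = {a, b, e, g, h}  B4 = {a, e, f, g, h}
Tree: B1–B2, B2–B3, B3–B4

Every bag has size at most 5, so the width is 5 − 1 = 4 and tw(G) ≤ 4. For the lower bound: the 5 vertex sets {c,h}, {d,g}, {b,e}, {a}, {f} are disjoint, each induces a connected subgraph, and every pair is joined by at least one edge of G. Contracting each set to a single vertex therefore yields K_{5} as a minor, and since treewidth is minor-monotone, tw(G) ≥ tw(K_{5}) = 4. The upper and lower bounds meet at 4, so that is the treewidth.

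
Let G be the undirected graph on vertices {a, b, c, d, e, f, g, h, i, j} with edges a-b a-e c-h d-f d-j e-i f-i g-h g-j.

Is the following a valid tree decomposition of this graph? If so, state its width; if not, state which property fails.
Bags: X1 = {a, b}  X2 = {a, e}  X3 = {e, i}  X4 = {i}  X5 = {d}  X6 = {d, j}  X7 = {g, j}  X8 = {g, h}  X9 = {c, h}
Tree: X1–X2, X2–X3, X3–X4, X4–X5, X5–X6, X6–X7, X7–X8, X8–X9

No — vertex f appears in no bag.

A tree decomposition must satisfy three properties: every vertex lies in some bag; for every edge, both endpoints lie together in some bag; and for every vertex, the bags containing it form a connected subtree. Here vertex f appears in no bag, so the decomposition is invalid.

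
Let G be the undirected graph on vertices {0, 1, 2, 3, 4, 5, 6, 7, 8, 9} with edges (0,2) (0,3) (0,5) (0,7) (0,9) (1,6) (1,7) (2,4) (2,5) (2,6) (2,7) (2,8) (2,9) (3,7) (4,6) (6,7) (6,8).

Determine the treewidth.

2

A width-2 tree decomposition is:
Bags: B1 = {2, 6, 7}  B2 = {1, 6, 7}  B3 = {0, 2, 7}  B4 = {0, 2, 5}  B5 = {0, 3, 7}  B6 = {2, 6, 8}  B7 = {2, 4, 6}  B8 = {0, 2, 9}
Tree: B1–B2, B1–B3, B3–B4, B3–B5, B1–B6, B1–B7, B4–B8
Every bag has size at most 3, so the width is 3 − 1 = 2 and tw(G) ≤ 2. For the lower bound, the 3 vertices {1, 6, 7} are pairwise adjacent, and any tree decomposition puts a clique entirely inside one bag — forcing width ≥ 2. Combining the bounds, tw(G) = 2.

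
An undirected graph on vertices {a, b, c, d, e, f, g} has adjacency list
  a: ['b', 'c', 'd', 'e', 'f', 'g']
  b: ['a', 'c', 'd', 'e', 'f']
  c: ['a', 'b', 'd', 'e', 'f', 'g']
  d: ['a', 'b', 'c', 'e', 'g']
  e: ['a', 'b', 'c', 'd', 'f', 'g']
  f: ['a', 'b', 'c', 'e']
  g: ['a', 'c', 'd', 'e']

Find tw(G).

4

A width-4 tree decomposition is:
Bags: B1 = {a, c, d, e, g}  B2 = {a, b, c, d, e}  B3 = {a, b, c, e, f}
Tree: B1–B2, B2–B3
Every bag has size at most 5, so the width is 5 − 1 = 4 and tw(G) ≤ 4. Conversely, {a, c, d, e, g} is a clique of size 5, and the vertices of any clique must share a bag in every tree decomposition; so some bag has ≥ 5 vertices and tw(G) ≥ 4. Hence tw(G) = 4 exactly.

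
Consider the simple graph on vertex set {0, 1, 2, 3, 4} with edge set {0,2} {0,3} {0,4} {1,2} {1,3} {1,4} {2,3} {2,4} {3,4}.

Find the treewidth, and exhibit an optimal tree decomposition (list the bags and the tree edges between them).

The largest bag has 4 vertices, giving width 3; this decomposition certifies tw(G) ≤ 3. On the other hand G contains the 4-clique {0, 2, 3, 4}. A clique must lie in a single bag of any decomposition, so no decomposition can have width below 3. Combining the bounds, tw(G) = 3.

Treewidth 3.
One such decomposition:
Bags: B1 = {0, 2, 3, 4}  B2 = {1, 2, 3, 4}
Tree: B1–B2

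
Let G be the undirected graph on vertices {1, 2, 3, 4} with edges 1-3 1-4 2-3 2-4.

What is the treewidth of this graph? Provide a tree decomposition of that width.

The largest bag has 3 vertices, giving width 2; this decomposition certifies tw(G) ≤ 2. The edges 4–2–3–1–4 form a cycle, so G is not a tree and its treewidth is at least 2. The upper and lower bounds meet at 2, so that is the treewidth.

Treewidth 2.
One optimal decomposition is:
Bags: B1 = {2, 3, 4}  B2 = {1, 3, 4}
Tree: B1–B2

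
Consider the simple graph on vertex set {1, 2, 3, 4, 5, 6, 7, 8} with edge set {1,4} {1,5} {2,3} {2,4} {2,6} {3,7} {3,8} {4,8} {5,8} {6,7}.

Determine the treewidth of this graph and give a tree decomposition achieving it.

Treewidth 2.
One optimal decomposition is:
Bags: B1 = {2, 6, 7}  B2 = {2, 3, 7}  B3 = {2, 3, 4}  B4 = {3, 4, 8}  B5 = {1, 4, 8}  B6 = {1, 5, 8}
Tree: B1–B2, B2–B3, B3–B4, B4–B5, B5–B6

Each bag holds 3 vertices, so the decomposition has width 2, which upper-bounds the treewidth. The edges 6–7–3–2–6 form a cycle, so G is not a tree and its treewidth is at least 2. Combining the bounds, tw(G) = 2.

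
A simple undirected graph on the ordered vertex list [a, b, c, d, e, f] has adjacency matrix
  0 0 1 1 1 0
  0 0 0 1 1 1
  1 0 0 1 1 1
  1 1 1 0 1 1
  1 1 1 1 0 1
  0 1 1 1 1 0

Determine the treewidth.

A width-3 tree decomposition is:
Bags: B1 = {c, d, e, f}  B2 = {a, c, d, e}  B3 = {b, d, e, f}
Tree: B1–B2, B1–B3
Every bag has size at most 4, so the width is 4 − 1 = 3 and tw(G) ≤ 3. On the other hand G contains the 4-clique {a, c, d, e}. A clique must lie in a single bag of any decomposition, so no decomposition can have width below 3. Combining the bounds, tw(G) = 3.

3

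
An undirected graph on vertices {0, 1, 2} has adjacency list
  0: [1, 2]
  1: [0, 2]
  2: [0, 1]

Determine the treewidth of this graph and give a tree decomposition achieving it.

Treewidth 2.
One optimal decomposition is:
Bags: B1 = {0, 1, 2}
Tree: (single bag)

A single bag containing all 3 vertices is trivially a valid decomposition of width 2. For the lower bound, the 3 vertices {0, 1, 2} are pairwise adjacent, and any tree decomposition puts a clique entirely inside one bag — forcing width ≥ 2. Therefore the treewidth is 2.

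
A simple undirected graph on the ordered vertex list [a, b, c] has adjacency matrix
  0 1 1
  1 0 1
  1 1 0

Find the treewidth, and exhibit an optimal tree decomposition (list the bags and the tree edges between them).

A single bag containing all 3 vertices is trivially a valid decomposition of width 2. For the lower bound, the 3 vertices {a, b, c} are pairwise adjacent, and any tree decomposition puts a clique entirely inside one bag — forcing width ≥ 2. Combining the bounds, tw(G) = 2.

Treewidth 2.
One such decomposition:
Bags: B1 = {a, b, c}
Tree: (single bag)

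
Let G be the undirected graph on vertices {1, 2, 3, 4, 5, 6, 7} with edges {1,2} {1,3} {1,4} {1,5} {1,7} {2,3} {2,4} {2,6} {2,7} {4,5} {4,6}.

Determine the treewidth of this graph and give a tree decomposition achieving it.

Every bag has size at most 3, so the width is 3 − 1 = 2 and tw(G) ≤ 2. On the other hand G contains the 3-clique {1, 2, 3}. A clique must lie in a single bag of any decomposition, so no decomposition can have width below 2. Combining the bounds, tw(G) = 2.

Treewidth 2.
Bags: B1 = {1, 2, 3}  B2 = {1, 2, 7}  B3 = {1, 2, 4}  B4 = {1, 4, 5}  B5 = {2, 4, 6}
Tree: B1–B2, B2–B3, B3–B4, B3–B5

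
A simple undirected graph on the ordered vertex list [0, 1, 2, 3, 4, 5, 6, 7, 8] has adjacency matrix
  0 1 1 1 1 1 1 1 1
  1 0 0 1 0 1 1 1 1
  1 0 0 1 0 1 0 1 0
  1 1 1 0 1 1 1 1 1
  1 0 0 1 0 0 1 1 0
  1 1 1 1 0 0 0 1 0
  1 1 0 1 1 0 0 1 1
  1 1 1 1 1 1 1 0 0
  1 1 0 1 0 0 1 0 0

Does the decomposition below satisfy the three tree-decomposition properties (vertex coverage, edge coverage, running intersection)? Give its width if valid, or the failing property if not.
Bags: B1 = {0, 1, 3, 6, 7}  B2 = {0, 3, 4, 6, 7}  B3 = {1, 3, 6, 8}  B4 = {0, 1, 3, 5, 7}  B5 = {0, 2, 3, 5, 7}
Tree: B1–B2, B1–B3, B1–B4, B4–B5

No — edge (0,8) lies in no bag.

A tree decomposition must satisfy three properties: every vertex lies in some bag; for every edge, both endpoints lie together in some bag; and for every vertex, the bags containing it form a connected subtree. Here edge (0,8) lies in no bag, so the decomposition is invalid.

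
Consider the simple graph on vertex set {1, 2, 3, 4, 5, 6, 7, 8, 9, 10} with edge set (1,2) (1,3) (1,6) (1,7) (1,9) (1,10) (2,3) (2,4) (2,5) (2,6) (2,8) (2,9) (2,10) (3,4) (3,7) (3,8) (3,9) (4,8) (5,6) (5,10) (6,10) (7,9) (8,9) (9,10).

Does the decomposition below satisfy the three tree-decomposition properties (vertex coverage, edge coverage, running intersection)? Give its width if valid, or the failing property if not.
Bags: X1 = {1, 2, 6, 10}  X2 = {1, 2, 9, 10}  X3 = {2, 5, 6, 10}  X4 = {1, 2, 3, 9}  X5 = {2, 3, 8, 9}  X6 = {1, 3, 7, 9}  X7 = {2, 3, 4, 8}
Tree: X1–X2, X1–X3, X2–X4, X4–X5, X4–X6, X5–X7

Yes; width 3.

Every vertex of G appears in some bag (union = {1, 2, 3, 4, 5, 6, 7, 8, 9, 10}); every edge is covered by a bag; and for each vertex v the set of bags containing v is connected in the bag tree. The decomposition is therefore valid. The largest bag has 4 vertices, so the width is 3.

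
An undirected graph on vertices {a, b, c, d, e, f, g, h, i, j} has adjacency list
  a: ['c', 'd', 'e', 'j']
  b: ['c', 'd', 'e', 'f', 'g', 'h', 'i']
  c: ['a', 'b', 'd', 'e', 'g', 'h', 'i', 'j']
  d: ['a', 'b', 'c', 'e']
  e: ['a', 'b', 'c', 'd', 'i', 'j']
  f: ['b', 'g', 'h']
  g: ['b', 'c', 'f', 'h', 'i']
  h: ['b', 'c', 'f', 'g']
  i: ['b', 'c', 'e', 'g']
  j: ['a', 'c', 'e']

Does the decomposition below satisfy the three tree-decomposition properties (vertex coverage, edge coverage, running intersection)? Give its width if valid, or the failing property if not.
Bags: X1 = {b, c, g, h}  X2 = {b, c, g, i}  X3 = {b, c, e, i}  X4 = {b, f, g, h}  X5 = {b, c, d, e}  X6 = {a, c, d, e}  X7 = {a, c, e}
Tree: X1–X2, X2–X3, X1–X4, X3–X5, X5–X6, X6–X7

A tree decomposition must satisfy three properties: every vertex lies in some bag; for every edge, both endpoints lie together in some bag; and for every vertex, the bags containing it form a connected subtree. Here vertex j appears in no bag, so the decomposition is invalid.

No — vertex j appears in no bag.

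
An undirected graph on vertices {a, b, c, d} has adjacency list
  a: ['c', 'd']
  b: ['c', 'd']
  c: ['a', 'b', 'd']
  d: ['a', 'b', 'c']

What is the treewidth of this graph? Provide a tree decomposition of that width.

Treewidth 2.
One optimal decomposition is:
Bags: B1 = {b, c, d}  B2 = {a, c, d}
Tree: B1–B2

Every bag has size at most 3, so the width is 3 − 1 = 2 and tw(G) ≤ 2. Conversely, {a, c, d} is a clique of size 3, and the vertices of any clique must share a bag in every tree decomposition; so some bag has ≥ 3 vertices and tw(G) ≥ 2. Hence tw(G) = 2 exactly.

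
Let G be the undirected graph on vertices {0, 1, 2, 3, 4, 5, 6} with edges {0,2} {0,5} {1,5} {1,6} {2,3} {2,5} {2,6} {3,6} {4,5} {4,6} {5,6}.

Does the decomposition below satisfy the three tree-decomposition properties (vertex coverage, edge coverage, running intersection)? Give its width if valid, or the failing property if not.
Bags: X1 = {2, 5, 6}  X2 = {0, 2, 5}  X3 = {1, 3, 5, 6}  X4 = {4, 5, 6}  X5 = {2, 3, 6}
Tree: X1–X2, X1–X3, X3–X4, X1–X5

No — bags containing vertex 3 are not connected in the tree.

A tree decomposition must satisfy three properties: every vertex lies in some bag; for every edge, both endpoints lie together in some bag; and for every vertex, the bags containing it form a connected subtree. Here bags containing vertex 3 are not connected in the tree, so the decomposition is invalid.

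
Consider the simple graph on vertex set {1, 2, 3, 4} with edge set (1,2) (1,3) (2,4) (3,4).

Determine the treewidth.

A width-2 tree decomposition is:
Bags: B1 = {1, 2, 3}  B2 = {2, 3, 4}
Tree: B1–B2
Every bag has size at most 3, so the width is 3 − 1 = 2 and tw(G) ≤ 2. The edges 2–1–3–4–2 form a cycle, so G is not a tree and its treewidth is at least 2. Therefore the treewidth is 2.

2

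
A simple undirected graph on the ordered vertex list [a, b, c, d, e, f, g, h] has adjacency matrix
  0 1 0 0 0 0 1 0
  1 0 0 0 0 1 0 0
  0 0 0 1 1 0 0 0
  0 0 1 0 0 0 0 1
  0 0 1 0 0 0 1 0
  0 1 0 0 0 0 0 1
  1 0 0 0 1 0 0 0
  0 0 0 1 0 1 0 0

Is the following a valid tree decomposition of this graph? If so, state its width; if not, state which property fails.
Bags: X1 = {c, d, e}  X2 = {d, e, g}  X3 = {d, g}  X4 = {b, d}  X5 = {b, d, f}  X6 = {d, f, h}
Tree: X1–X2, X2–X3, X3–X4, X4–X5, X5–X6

No — vertex a appears in no bag.

A tree decomposition must satisfy three properties: every vertex lies in some bag; for every edge, both endpoints lie together in some bag; and for every vertex, the bags containing it form a connected subtree. Here vertex a appears in no bag, so the decomposition is invalid.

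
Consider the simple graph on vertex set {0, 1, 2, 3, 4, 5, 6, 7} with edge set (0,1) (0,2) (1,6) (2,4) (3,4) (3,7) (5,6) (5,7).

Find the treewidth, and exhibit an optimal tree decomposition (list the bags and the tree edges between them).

Every bag has size at most 3, so the width is 3 − 1 = 2 and tw(G) ≤ 2. The edges 4–2–0–1–6–5–7–3–4 form a cycle, so G is not a tree and its treewidth is at least 2. The upper and lower bounds meet at 2, so that is the treewidth.

Treewidth 2.
One optimal decomposition is:
Bags: B1 = {0, 2, 4}  B2 = {0, 1, 4}  B3 = {1, 4, 6}  B4 = {4, 5, 6}  B5 = {4, 5, 7}  B6 = {3, 4, 7}
Tree: B1–B2, B2–B3, B3–B4, B4–B5, B5–B6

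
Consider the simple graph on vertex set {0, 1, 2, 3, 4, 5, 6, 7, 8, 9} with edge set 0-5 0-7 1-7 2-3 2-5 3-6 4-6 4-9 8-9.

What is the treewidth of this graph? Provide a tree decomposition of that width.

The largest bag has 2 vertices, giving width 1; this decomposition certifies tw(G) ≤ 1. G has an edge, so its treewidth is at least 1. Hence tw(G) = 1 exactly.

Treewidth 1.
One optimal decomposition is:
Bags: B1 = {8, 9}  B2 = {4, 9}  B3 = {4, 6}  B4 = {3, 6}  B5 = {2, 3}  B6 = {2, 5}  B7 = {0, 5}  B8 = {0, 7}  B9 = {1, 7}
Tree: B1–B2, B2–B3, B3–B4, B4–B5, B5–B6, B6–B7, B7–B8, B8–B9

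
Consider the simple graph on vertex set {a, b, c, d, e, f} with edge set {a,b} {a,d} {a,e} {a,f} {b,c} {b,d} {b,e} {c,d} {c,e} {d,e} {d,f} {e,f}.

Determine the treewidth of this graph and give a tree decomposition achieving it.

The largest bag has 4 vertices, giving width 3; this decomposition certifies tw(G) ≤ 3. Conversely, {b, c, d, e} is a clique of size 4, and the vertices of any clique must share a bag in every tree decomposition; so some bag has ≥ 4 vertices and tw(G) ≥ 3. The upper and lower bounds meet at 3, so that is the treewidth.

Treewidth 3.
One such decomposition:
Bags: B1 = {b, c, d, e}  B2 = {a, b, d, e}  B3 = {a, d, e, f}
Tree: B1–B2, B2–B3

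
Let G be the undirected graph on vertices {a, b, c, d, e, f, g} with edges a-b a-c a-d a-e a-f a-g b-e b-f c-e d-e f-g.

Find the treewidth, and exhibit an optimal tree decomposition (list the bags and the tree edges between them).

Each bag holds 3 vertices, so the decomposition has width 2, which upper-bounds the treewidth. Conversely, {a, f, g} is a clique of size 3, and the vertices of any clique must share a bag in every tree decomposition; so some bag has ≥ 3 vertices and tw(G) ≥ 2. The upper and lower bounds meet at 2, so that is the treewidth.

Treewidth 2.
One such decomposition:
Bags: B1 = {a, b, f}  B2 = {a, b, e}  B3 = {a, c, e}  B4 = {a, f, g}  B5 = {a, d, e}
Tree: B1–B2, B2–B3, B1–B4, B3–B5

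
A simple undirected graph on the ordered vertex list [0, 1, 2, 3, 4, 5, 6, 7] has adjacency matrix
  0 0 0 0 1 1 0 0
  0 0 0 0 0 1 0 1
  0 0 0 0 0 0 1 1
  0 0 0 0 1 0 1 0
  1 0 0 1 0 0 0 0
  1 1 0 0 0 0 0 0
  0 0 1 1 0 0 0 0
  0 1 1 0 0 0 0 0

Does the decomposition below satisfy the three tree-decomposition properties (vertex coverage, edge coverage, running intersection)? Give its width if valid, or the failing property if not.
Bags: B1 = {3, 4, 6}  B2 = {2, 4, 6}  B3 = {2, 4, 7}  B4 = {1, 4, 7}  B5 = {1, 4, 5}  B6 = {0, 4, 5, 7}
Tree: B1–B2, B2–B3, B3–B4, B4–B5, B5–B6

A tree decomposition must satisfy three properties: every vertex lies in some bag; for every edge, both endpoints lie together in some bag; and for every vertex, the bags containing it form a connected subtree. Here bags containing vertex 7 are not connected in the tree, so the decomposition is invalid.

No — bags containing vertex 7 are not connected in the tree.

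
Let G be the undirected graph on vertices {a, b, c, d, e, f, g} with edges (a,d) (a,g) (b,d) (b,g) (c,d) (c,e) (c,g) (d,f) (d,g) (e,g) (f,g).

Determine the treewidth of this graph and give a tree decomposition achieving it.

Each bag holds 3 vertices, so the decomposition has width 2, which upper-bounds the treewidth. On the other hand G contains the 3-clique {d, f, g}. A clique must lie in a single bag of any decomposition, so no decomposition can have width below 2. Combining the bounds, tw(G) = 2.

Treewidth 2.
One such decomposition:
Bags: B1 = {c, d, g}  B2 = {b, d, g}  B3 = {d, f, g}  B4 = {a, d, g}  B5 = {c, e, g}
Tree: B1–B2, B2–B3, B1–B4, B1–B5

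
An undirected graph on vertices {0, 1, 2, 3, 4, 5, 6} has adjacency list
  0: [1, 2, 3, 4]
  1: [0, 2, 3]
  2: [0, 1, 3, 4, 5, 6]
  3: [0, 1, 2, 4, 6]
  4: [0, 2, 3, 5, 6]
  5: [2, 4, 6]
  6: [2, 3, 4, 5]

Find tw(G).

A width-3 tree decomposition is:
Bags: B1 = {0, 2, 3, 4}  B2 = {0, 1, 2, 3}  B3 = {2, 3, 4, 6}  B4 = {2, 4, 5, 6}
Tree: B1–B2, B1–B3, B3–B4
The largest bag has 4 vertices, giving width 3; this decomposition certifies tw(G) ≤ 3. For the lower bound, the 4 vertices {0, 1, 2, 3} are pairwise adjacent, and any tree decomposition puts a clique entirely inside one bag — forcing width ≥ 3. Hence tw(G) = 3 exactly.

3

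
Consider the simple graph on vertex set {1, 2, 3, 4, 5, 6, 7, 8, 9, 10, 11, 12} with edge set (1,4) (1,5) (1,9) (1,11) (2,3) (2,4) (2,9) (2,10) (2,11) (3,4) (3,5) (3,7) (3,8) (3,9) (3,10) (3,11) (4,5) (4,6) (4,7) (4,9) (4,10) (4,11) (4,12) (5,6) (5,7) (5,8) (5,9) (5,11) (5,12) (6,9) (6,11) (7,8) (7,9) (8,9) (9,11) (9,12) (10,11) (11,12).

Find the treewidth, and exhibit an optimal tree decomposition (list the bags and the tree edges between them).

Treewidth 4.
Bags: B1 = {1, 4, 5, 9, 11}  B2 = {4, 5, 9, 11, 12}  B3 = {4, 5, 6, 9, 11}  B4 = {3, 4, 5, 9, 11}  B5 = {2, 3, 4, 9, 11}  B6 = {2, 3, 4, 10, 11}  B7 = {3, 4, 5, 7, 9}  B8 = {3, 5, 7, 8, 9}
Tree: B1–B2, B2–B3, B3–B4, B4–B5, B5–B6, B4–B7, B7–B8

The largest bag has 5 vertices, giving width 4; this decomposition certifies tw(G) ≤ 4. On the other hand G contains the 5-clique {3, 5, 7, 8, 9}. A clique must lie in a single bag of any decomposition, so no decomposition can have width below 4. Hence tw(G) = 4 exactly.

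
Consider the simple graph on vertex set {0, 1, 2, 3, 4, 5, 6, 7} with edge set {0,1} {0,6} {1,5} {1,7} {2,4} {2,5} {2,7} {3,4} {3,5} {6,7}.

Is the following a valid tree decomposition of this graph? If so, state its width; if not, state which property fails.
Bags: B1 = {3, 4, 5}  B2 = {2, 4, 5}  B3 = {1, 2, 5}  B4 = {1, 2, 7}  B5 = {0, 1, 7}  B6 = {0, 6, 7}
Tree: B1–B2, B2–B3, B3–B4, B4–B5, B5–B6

Yes; width 2.

Every vertex of G appears in some bag (union = {0, 1, 2, 3, 4, 5, 6, 7}); every edge is covered by a bag; and for each vertex v the set of bags containing v is connected in the bag tree. The decomposition is therefore valid. The largest bag has 3 vertices, so the width is 2.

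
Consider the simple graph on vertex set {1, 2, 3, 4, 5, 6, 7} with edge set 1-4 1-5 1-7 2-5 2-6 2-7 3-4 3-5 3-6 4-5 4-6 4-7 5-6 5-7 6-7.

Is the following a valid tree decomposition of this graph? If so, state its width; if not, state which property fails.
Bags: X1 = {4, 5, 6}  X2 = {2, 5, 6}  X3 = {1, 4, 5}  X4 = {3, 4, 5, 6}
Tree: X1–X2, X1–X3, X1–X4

No — vertex 7 appears in no bag.

A tree decomposition must satisfy three properties: every vertex lies in some bag; for every edge, both endpoints lie together in some bag; and for every vertex, the bags containing it form a connected subtree. Here vertex 7 appears in no bag, so the decomposition is invalid.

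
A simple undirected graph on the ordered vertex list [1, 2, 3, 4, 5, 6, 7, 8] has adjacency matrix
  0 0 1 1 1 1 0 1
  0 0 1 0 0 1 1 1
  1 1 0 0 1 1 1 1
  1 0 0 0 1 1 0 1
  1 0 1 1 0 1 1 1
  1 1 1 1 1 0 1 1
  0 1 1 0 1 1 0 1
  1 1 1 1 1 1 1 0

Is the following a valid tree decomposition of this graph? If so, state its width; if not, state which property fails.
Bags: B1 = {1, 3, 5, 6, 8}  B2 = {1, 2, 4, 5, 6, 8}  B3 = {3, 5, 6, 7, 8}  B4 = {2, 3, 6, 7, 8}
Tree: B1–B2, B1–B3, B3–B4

A tree decomposition must satisfy three properties: every vertex lies in some bag; for every edge, both endpoints lie together in some bag; and for every vertex, the bags containing it form a connected subtree. Here bags containing vertex 2 are not connected in the tree, so the decomposition is invalid.

No — bags containing vertex 2 are not connected in the tree.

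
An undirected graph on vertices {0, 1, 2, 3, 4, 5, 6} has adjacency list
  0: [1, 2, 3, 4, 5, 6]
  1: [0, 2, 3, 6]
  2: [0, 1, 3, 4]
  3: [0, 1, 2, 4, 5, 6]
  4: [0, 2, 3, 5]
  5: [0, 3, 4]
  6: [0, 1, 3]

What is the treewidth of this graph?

3

A width-3 tree decomposition is:
Bags: B1 = {0, 2, 3, 4}  B2 = {0, 1, 2, 3}  B3 = {0, 1, 3, 6}  B4 = {0, 3, 4, 5}
Tree: B1–B2, B2–B3, B1–B4
The largest bag has 4 vertices, giving width 3; this decomposition certifies tw(G) ≤ 3. On the other hand G contains the 4-clique {0, 1, 2, 3}. A clique must lie in a single bag of any decomposition, so no decomposition can have width below 3. Therefore the treewidth is 3.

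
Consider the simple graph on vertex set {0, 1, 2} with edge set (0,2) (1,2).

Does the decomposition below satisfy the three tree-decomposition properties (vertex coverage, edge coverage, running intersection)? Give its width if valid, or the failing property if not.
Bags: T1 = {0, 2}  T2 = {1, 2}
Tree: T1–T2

Checking the three conditions: (i) the bags cover all of {0, 1, 2}; (ii) for each edge, some bag contains both endpoints; (iii) the bags containing any fixed vertex form a subtree. All hold, so the decomposition is valid with width 2 − 1 = 1.

Yes; width 1.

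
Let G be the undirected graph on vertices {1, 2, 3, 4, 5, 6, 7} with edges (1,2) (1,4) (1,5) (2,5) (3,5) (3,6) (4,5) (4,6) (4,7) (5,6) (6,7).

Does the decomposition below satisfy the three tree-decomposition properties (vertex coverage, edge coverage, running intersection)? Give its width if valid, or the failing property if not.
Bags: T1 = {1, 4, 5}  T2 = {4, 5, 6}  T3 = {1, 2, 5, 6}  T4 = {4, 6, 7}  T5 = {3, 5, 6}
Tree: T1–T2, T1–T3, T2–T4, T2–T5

A tree decomposition must satisfy three properties: every vertex lies in some bag; for every edge, both endpoints lie together in some bag; and for every vertex, the bags containing it form a connected subtree. Here bags containing vertex 6 are not connected in the tree, so the decomposition is invalid.

No — bags containing vertex 6 are not connected in the tree.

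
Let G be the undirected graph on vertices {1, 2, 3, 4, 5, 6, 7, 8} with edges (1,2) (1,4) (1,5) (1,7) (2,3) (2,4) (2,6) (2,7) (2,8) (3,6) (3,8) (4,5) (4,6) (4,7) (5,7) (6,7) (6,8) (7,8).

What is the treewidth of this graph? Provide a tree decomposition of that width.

Treewidth 3.
One such decomposition:
Bags: B1 = {2, 4, 6, 7}  B2 = {1, 2, 4, 7}  B3 = {2, 6, 7, 8}  B4 = {1, 4, 5, 7}  B5 = {2, 3, 6, 8}
Tree: B1–B2, B1–B3, B2–B4, B3–B5

Every bag has size at most 4, so the width is 4 − 1 = 3 and tw(G) ≤ 3. Conversely, {1, 2, 4, 7} is a clique of size 4, and the vertices of any clique must share a bag in every tree decomposition; so some bag has ≥ 4 vertices and tw(G) ≥ 3. Combining the bounds, tw(G) = 3.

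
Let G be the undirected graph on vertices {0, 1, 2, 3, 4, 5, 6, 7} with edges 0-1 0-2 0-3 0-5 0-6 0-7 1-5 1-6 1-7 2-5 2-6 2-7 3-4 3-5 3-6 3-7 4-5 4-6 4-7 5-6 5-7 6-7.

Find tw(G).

4

A width-4 tree decomposition is:
Bags: B1 = {3, 4, 5, 6, 7}  B2 = {0, 3, 5, 6, 7}  B3 = {0, 1, 5, 6, 7}  B4 = {0, 2, 5, 6, 7}
Tree: B1–B2, B2–B3, B2–B4
Every bag has size at most 5, so the width is 5 − 1 = 4 and tw(G) ≤ 4. On the other hand G contains the 5-clique {0, 1, 5, 6, 7}. A clique must lie in a single bag of any decomposition, so no decomposition can have width below 4. Combining the bounds, tw(G) = 4.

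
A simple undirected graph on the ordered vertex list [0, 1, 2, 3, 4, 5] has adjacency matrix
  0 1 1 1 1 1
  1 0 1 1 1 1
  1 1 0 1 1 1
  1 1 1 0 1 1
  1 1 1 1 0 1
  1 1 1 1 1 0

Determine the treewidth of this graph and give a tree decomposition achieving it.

Treewidth 5.
One such decomposition:
Bags: B1 = {0, 1, 2, 3, 4, 5}
Tree: (single bag)

A single bag containing all 6 vertices is trivially a valid decomposition of width 5. On the other hand G contains the 6-clique {0, 1, 2, 3, 4, 5}. A clique must lie in a single bag of any decomposition, so no decomposition can have width below 5. Combining the bounds, tw(G) = 5.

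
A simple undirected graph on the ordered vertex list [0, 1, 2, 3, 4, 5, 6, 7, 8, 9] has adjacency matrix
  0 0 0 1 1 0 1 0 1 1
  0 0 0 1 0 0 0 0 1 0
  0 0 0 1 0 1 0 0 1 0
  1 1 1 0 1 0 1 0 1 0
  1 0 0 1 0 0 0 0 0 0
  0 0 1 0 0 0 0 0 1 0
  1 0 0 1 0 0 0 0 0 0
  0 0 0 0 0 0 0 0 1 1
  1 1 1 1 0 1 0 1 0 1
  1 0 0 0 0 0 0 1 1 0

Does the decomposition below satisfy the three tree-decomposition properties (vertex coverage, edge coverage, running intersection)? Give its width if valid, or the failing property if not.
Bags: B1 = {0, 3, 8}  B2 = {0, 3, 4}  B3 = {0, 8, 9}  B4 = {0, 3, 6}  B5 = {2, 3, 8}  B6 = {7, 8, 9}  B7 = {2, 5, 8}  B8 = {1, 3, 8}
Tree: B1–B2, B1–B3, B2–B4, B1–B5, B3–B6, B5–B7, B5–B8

Yes; width 2.

Vertex coverage: the bags together contain {0, 1, 2, 3, 4, 5, 6, 7, 8, 9}, the full vertex set. Edge coverage: each edge of G has both endpoints in at least one bag. Running intersection: for every vertex, the bags containing it form a connected subtree. All three properties hold, so this is a valid tree decomposition of width max|bag| − 1 = 2, and hence tw(G) ≤ 2.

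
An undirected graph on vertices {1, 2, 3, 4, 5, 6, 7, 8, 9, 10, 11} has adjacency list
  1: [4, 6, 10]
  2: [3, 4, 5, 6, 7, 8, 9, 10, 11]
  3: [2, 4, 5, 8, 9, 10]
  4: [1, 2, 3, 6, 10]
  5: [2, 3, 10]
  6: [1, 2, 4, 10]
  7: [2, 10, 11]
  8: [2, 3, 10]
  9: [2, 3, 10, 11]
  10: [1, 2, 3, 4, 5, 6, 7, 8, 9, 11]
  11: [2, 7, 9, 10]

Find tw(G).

A width-3 tree decomposition is:
Bags: B1 = {2, 9, 10, 11}  B2 = {2, 3, 9, 10}  B3 = {2, 7, 10, 11}  B4 = {2, 3, 4, 10}  B5 = {2, 4, 6, 10}  B6 = {2, 3, 8, 10}  B7 = {2, 3, 5, 10}  B8 = {1, 4, 6, 10}
Tree: B1–B2, B1–B3, B2–B4, B4–B5, B2–B6, B6–B7, B5–B8
The largest bag has 4 vertices, giving width 3; this decomposition certifies tw(G) ≤ 3. For the lower bound, the 4 vertices {1, 4, 6, 10} are pairwise adjacent, and any tree decomposition puts a clique entirely inside one bag — forcing width ≥ 3. Combining the bounds, tw(G) = 3.

3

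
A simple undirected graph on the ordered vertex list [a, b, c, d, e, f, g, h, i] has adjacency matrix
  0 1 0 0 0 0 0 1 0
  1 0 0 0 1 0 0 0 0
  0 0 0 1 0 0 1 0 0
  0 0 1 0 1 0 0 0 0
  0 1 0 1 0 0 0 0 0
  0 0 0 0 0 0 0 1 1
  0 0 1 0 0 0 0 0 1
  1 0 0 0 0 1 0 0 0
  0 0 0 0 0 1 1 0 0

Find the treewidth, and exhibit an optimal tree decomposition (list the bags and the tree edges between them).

Every bag has size at most 3, so the width is 3 − 1 = 2 and tw(G) ≤ 2. Since g–i–f–h–a–b–e–d–c–g is a cycle in G, G is not acyclic. Forests are exactly the graphs of treewidth ≤ 1, so tw(G) ≥ 2. The upper and lower bounds meet at 2, so that is the treewidth.

Treewidth 2.
Bags: B1 = {f, g, i}  B2 = {f, g, h}  B3 = {a, g, h}  B4 = {a, b, g}  B5 = {b, e, g}  B6 = {d, e, g}  B7 = {c, d, g}
Tree: B1–B2, B2–B3, B3–B4, B4–B5, B5–B6, B6–B7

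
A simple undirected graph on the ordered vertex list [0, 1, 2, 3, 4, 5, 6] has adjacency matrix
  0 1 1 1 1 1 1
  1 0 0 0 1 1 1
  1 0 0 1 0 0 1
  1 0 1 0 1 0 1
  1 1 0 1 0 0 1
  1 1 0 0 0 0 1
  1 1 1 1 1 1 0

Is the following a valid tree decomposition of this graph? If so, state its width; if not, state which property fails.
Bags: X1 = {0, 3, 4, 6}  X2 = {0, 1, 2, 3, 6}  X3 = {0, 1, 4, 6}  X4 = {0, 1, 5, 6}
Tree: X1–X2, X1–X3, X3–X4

A tree decomposition must satisfy three properties: every vertex lies in some bag; for every edge, both endpoints lie together in some bag; and for every vertex, the bags containing it form a connected subtree. Here bags containing vertex 1 are not connected in the tree, so the decomposition is invalid.

No — bags containing vertex 1 are not connected in the tree.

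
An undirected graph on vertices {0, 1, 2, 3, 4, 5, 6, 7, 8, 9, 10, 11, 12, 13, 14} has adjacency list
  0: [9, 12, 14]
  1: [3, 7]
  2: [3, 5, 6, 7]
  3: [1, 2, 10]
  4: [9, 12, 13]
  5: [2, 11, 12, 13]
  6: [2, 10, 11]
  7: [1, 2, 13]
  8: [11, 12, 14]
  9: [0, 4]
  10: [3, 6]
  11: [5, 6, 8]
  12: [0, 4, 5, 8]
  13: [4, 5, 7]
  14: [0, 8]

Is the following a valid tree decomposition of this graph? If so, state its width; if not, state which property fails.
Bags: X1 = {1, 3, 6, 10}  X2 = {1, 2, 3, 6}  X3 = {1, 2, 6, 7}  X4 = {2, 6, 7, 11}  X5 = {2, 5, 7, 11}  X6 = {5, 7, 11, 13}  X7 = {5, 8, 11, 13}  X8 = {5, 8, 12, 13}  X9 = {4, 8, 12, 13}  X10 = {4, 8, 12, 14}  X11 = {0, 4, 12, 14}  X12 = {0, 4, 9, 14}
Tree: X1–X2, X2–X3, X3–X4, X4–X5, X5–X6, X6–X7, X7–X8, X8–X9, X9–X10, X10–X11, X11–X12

Checking the three conditions: (i) the bags cover all of {0, 1, 2, 3, 4, 5, 6, 7, 8, 9, 10, 11, 12, 13, 14}; (ii) for each edge, some bag contains both endpoints; (iii) the bags containing any fixed vertex form a subtree. All hold, so the decomposition is valid with width 4 − 1 = 3.

Yes; width 3.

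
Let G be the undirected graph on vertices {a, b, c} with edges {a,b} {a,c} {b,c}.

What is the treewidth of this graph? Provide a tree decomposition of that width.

Treewidth 2.
One optimal decomposition is:
Bags: B1 = {a, b, c}
Tree: (single bag)

A single bag containing all 3 vertices is trivially a valid decomposition of width 2. On the other hand G contains the 3-clique {a, b, c}. A clique must lie in a single bag of any decomposition, so no decomposition can have width below 2. Combining the bounds, tw(G) = 2.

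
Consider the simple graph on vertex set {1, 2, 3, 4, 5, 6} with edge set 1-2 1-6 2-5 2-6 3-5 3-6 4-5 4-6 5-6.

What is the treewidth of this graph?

2

A width-2 tree decomposition is:
Bags: B1 = {2, 5, 6}  B2 = {4, 5, 6}  B3 = {1, 2, 6}  B4 = {3, 5, 6}
Tree: B1–B2, B1–B3, B2–B4
Every bag has size at most 3, so the width is 3 − 1 = 2 and tw(G) ≤ 2. For the lower bound, the 3 vertices {1, 2, 6} are pairwise adjacent, and any tree decomposition puts a clique entirely inside one bag — forcing width ≥ 2. Combining the bounds, tw(G) = 2.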